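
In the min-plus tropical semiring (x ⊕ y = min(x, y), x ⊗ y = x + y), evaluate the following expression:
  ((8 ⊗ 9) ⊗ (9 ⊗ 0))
((8 ⊗ 9) ⊗ (9 ⊗ 0)) = 26

Expand innermost to outermost. Recall ⊕ takes the minimum of its arguments and ⊗ takes their sum. Working out the expression ((8 ⊗ 9) ⊗ (9 ⊗ 0)) gives 26.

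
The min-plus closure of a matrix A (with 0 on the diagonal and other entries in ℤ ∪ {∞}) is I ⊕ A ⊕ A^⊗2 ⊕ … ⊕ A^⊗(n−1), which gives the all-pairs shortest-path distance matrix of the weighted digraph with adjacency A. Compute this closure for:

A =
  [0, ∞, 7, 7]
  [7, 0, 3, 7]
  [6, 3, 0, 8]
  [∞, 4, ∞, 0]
Closure =
  [0, 10, 7, 7]
  [7, 0, 3, 7]
  [6, 3, 0, 8]
  [11, 4, 7, 0]

This is the Floyd-Warshall all-pairs shortest-path computation. For each intermediate vertex k = 0, 1, …, 3, update dist[i][j] ← min(dist[i][j], dist[i][k] + dist[k][j]). The final matrix gives, for each (i, j), the minimum total weight of any directed path from i to j (possibly empty when i = j).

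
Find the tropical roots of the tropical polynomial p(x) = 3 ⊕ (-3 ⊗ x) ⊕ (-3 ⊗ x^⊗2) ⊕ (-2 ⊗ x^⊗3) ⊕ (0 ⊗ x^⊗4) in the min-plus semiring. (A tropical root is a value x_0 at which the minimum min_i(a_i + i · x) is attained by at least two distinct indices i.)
Roots: {-2, -1, 0, 6}

Each tropical root is a break point of the lower envelope of the lines y = a_i + i · x (there are 5 lines, with slopes 0, 1, ..., 4). Only the lines that attain the minimum somewhere contribute to roots; other lines are dominated. Here the surviving (envelope) indices are i = 4, i = 3, i = 2, i = 1, i = 0.
Intersections between consecutive envelope lines give the roots: for adjacent envelope indices i < j the intersection is x = (a_i − a_j) / (j − i). Reading off the sorted break points: {-2, -1, 0, 6}.
Verification: at each break x_0, at least two indices attain the minimum of min_i(a_i + i · x_0).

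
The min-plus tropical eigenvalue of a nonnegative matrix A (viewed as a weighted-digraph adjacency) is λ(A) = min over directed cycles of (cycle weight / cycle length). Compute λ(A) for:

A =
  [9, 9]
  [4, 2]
λ(A) = 2

Enumerate directed cycles and compute their means (weight / length). Sample:
  cycle 0 → 0: weight = 9, length = 1, mean = 9/1 ≈ 9.000
  cycle 1 → 1: weight = 2, length = 1, mean = 2/1 ≈ 2.000
  cycle 0 → 1 → 0: weight = 13, length = 2, mean = 13/2 ≈ 6.500
  cycle 1 → 0 → 1: weight = 13, length = 2, mean = 13/2 ≈ 6.500
Minimum mean = 2.000, attained e.g. along the cycle 1 → 1 with weight 2 and length 1. So λ(A) = 2/1 = 2.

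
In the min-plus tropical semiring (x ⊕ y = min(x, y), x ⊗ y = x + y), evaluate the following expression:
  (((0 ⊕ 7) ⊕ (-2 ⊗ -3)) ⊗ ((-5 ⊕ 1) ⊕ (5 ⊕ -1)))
(((0 ⊕ 7) ⊕ (-2 ⊗ -3)) ⊗ ((-5 ⊕ 1) ⊕ (5 ⊕ -1))) = -10

Expand innermost to outermost. Recall ⊕ takes the minimum of its arguments and ⊗ takes their sum. Working out the expression (((0 ⊕ 7) ⊕ (-2 ⊗ -3)) ⊗ ((-5 ⊕ 1) ⊕ (5 ⊕ -1))) gives -10.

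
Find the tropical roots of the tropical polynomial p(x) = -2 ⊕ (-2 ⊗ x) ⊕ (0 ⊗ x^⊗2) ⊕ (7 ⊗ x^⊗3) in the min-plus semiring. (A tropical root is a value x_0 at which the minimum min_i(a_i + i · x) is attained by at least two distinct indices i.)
Roots: {-7, -2, 0}

Each tropical root is a break point of the lower envelope of the lines y = a_i + i · x (there are 4 lines, with slopes 0, 1, ..., 3). Only the lines that attain the minimum somewhere contribute to roots; other lines are dominated. Here the surviving (envelope) indices are i = 3, i = 2, i = 1, i = 0.
Intersections between consecutive envelope lines give the roots: for adjacent envelope indices i < j the intersection is x = (a_i − a_j) / (j − i). Reading off the sorted break points: {-7, -2, 0}.
Verification: at each break x_0, at least two indices attain the minimum of min_i(a_i + i · x_0).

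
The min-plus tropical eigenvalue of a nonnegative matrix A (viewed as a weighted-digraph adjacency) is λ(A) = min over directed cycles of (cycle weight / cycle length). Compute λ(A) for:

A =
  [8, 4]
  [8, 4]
λ(A) = 4

Enumerate directed cycles and compute their means (weight / length). Sample:
  cycle 0 → 0: weight = 8, length = 1, mean = 8/1 ≈ 8.000
  cycle 1 → 1: weight = 4, length = 1, mean = 4/1 ≈ 4.000
  cycle 0 → 1 → 0: weight = 12, length = 2, mean = 12/2 ≈ 6.000
  cycle 1 → 0 → 1: weight = 12, length = 2, mean = 12/2 ≈ 6.000
Minimum mean = 4.000, attained e.g. along the cycle 1 → 1 with weight 4 and length 1. So λ(A) = 4/1 = 4.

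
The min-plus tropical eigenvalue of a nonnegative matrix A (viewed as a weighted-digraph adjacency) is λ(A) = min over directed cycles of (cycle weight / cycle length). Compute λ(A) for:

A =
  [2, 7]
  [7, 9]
λ(A) = 2

Enumerate directed cycles and compute their means (weight / length). Sample:
  cycle 0 → 0: weight = 2, length = 1, mean = 2/1 ≈ 2.000
  cycle 1 → 1: weight = 9, length = 1, mean = 9/1 ≈ 9.000
  cycle 0 → 1 → 0: weight = 14, length = 2, mean = 14/2 ≈ 7.000
  cycle 1 → 0 → 1: weight = 14, length = 2, mean = 14/2 ≈ 7.000
Minimum mean = 2.000, attained e.g. along the cycle 0 → 0 with weight 2 and length 1. So λ(A) = 2/1 = 2.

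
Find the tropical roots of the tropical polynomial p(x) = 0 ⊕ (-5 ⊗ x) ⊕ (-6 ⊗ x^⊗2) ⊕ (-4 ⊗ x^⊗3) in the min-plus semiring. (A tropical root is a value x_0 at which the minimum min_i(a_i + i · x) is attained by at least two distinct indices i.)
Roots: {-2, 1, 5}

Each tropical root is a break point of the lower envelope of the lines y = a_i + i · x (there are 4 lines, with slopes 0, 1, ..., 3). Only the lines that attain the minimum somewhere contribute to roots; other lines are dominated. Here the surviving (envelope) indices are i = 3, i = 2, i = 1, i = 0.
Intersections between consecutive envelope lines give the roots: for adjacent envelope indices i < j the intersection is x = (a_i − a_j) / (j − i). Reading off the sorted break points: {-2, 1, 5}.
Verification: at each break x_0, at least two indices attain the minimum of min_i(a_i + i · x_0).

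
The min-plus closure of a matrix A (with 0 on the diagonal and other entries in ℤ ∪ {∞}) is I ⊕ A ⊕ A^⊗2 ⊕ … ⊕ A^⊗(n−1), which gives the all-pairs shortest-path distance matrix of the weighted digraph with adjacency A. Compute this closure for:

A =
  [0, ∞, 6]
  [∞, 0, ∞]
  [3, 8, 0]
Closure =
  [0, 14, 6]
  [∞, 0, ∞]
  [3, 8, 0]

This is the Floyd-Warshall all-pairs shortest-path computation. For each intermediate vertex k = 0, 1, …, 2, update dist[i][j] ← min(dist[i][j], dist[i][k] + dist[k][j]). The final matrix gives, for each (i, j), the minimum total weight of any directed path from i to j (possibly empty when i = j).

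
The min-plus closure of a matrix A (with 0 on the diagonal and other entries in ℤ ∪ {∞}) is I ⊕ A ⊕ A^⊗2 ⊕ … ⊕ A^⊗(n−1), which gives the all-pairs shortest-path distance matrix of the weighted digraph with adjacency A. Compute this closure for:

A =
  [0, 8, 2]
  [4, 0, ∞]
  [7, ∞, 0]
Closure =
  [0, 8, 2]
  [4, 0, 6]
  [7, 15, 0]

This is the Floyd-Warshall all-pairs shortest-path computation. For each intermediate vertex k = 0, 1, …, 2, update dist[i][j] ← min(dist[i][j], dist[i][k] + dist[k][j]). The final matrix gives, for each (i, j), the minimum total weight of any directed path from i to j (possibly empty when i = j).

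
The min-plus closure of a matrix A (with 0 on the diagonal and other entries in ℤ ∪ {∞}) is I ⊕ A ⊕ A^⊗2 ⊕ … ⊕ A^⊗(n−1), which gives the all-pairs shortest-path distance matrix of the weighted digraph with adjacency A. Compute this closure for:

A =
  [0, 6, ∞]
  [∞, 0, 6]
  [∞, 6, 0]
Closure =
  [0, 6, 12]
  [∞, 0, 6]
  [∞, 6, 0]

This is the Floyd-Warshall all-pairs shortest-path computation. For each intermediate vertex k = 0, 1, …, 2, update dist[i][j] ← min(dist[i][j], dist[i][k] + dist[k][j]). The final matrix gives, for each (i, j), the minimum total weight of any directed path from i to j (possibly empty when i = j).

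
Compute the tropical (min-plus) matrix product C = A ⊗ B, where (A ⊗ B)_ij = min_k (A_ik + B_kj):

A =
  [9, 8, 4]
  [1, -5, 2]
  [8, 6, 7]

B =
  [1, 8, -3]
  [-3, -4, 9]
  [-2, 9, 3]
A ⊗ B =
  [2, 4, 6]
  [-8, -9, -2]
  [3, 2, 5]

Apply the min-plus product entry-by-entry:
  C[0][0] = min over k of (A[0][0] + B[0][0] = 9 + 1 = 10, A[0][1] + B[1][0] = 8 + -3 = 5, A[0][2] + B[2][0] = 4 + -2 = 2) = 2 (attained at k = 2)
  C[0][1] = min over k of (A[0][0] + B[0][1] = 9 + 8 = 17, A[0][1] + B[1][1] = 8 + -4 = 4, A[0][2] + B[2][1] = 4 + 9 = 13) = 4 (attained at k = 1)
  C[0][2] = min over k of (A[0][0] + B[0][2] = 9 + -3 = 6, A[0][1] + B[1][2] = 8 + 9 = 17, A[0][2] + B[2][2] = 4 + 3 = 7) = 6 (attained at k = 0)
  C[1][0] = min over k of (A[1][0] + B[0][0] = 1 + 1 = 2, A[1][1] + B[1][0] = -5 + -3 = -8, A[1][2] + B[2][0] = 2 + -2 = 0) = -8 (attained at k = 1)
  C[1][1] = min over k of (A[1][0] + B[0][1] = 1 + 8 = 9, A[1][1] + B[1][1] = -5 + -4 = -9, A[1][2] + B[2][1] = 2 + 9 = 11) = -9 (attained at k = 1)
  C[1][2] = min over k of (A[1][0] + B[0][2] = 1 + -3 = -2, A[1][1] + B[1][2] = -5 + 9 = 4, A[1][2] + B[2][2] = 2 + 3 = 5) = -2 (attained at k = 0)
  C[2][0] = min over k of (A[2][0] + B[0][0] = 8 + 1 = 9, A[2][1] + B[1][0] = 6 + -3 = 3, A[2][2] + B[2][0] = 7 + -2 = 5) = 3 (attained at k = 1)
  C[2][1] = min over k of (A[2][0] + B[0][1] = 8 + 8 = 16, A[2][1] + B[1][1] = 6 + -4 = 2, A[2][2] + B[2][1] = 7 + 9 = 16) = 2 (attained at k = 1)
  C[2][2] = min over k of (A[2][0] + B[0][2] = 8 + -3 = 5, A[2][1] + B[1][2] = 6 + 9 = 15, A[2][2] + B[2][2] = 7 + 3 = 10) = 5 (attained at k = 0)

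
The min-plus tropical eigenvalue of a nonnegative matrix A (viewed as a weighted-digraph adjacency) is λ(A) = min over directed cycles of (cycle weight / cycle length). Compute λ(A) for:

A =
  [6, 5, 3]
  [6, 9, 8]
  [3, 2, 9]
λ(A) = 3

Enumerate directed cycles and compute their means (weight / length). Sample:
  cycle 0 → 0: weight = 6, length = 1, mean = 6/1 ≈ 6.000
  cycle 1 → 1: weight = 9, length = 1, mean = 9/1 ≈ 9.000
  cycle 2 → 2: weight = 9, length = 1, mean = 9/1 ≈ 9.000
  cycle 0 → 1 → 0: weight = 11, length = 2, mean = 11/2 ≈ 5.500
  cycle 0 → 2 → 0: weight = 6, length = 2, mean = 6/2 ≈ 3.000
  cycle 1 → 0 → 1: weight = 11, length = 2, mean = 11/2 ≈ 5.500
Minimum mean = 3.000, attained e.g. along the cycle 0 → 2 → 0 with weight 6 and length 2. So λ(A) = 6/2 = 3.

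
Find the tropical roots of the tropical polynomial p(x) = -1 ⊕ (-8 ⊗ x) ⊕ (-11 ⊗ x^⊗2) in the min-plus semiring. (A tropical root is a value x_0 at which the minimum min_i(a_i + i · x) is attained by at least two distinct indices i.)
Roots: {3, 7}

Each tropical root is a break point of the lower envelope of the lines y = a_i + i · x (there are 3 lines, with slopes 0, 1, ..., 2). Only the lines that attain the minimum somewhere contribute to roots; other lines are dominated. Here the surviving (envelope) indices are i = 2, i = 1, i = 0.
Intersections between consecutive envelope lines give the roots: for adjacent envelope indices i < j the intersection is x = (a_i − a_j) / (j − i). Reading off the sorted break points: {3, 7}.
Verification: at each break x_0, at least two indices attain the minimum of min_i(a_i + i · x_0).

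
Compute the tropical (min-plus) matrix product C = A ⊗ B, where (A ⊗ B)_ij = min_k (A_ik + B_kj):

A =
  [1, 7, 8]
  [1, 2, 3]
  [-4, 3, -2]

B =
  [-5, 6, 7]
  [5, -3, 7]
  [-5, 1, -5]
A ⊗ B =
  [-4, 4, 3]
  [-4, -1, -2]
  [-9, -1, -7]

Apply the min-plus product entry-by-entry:
  C[0][0] = min over k of (A[0][0] + B[0][0] = 1 + -5 = -4, A[0][1] + B[1][0] = 7 + 5 = 12, A[0][2] + B[2][0] = 8 + -5 = 3) = -4 (attained at k = 0)
  C[0][1] = min over k of (A[0][0] + B[0][1] = 1 + 6 = 7, A[0][1] + B[1][1] = 7 + -3 = 4, A[0][2] + B[2][1] = 8 + 1 = 9) = 4 (attained at k = 1)
  C[0][2] = min over k of (A[0][0] + B[0][2] = 1 + 7 = 8, A[0][1] + B[1][2] = 7 + 7 = 14, A[0][2] + B[2][2] = 8 + -5 = 3) = 3 (attained at k = 2)
  C[1][0] = min over k of (A[1][0] + B[0][0] = 1 + -5 = -4, A[1][1] + B[1][0] = 2 + 5 = 7, A[1][2] + B[2][0] = 3 + -5 = -2) = -4 (attained at k = 0)
  C[1][1] = min over k of (A[1][0] + B[0][1] = 1 + 6 = 7, A[1][1] + B[1][1] = 2 + -3 = -1, A[1][2] + B[2][1] = 3 + 1 = 4) = -1 (attained at k = 1)
  C[1][2] = min over k of (A[1][0] + B[0][2] = 1 + 7 = 8, A[1][1] + B[1][2] = 2 + 7 = 9, A[1][2] + B[2][2] = 3 + -5 = -2) = -2 (attained at k = 2)
  C[2][0] = min over k of (A[2][0] + B[0][0] = -4 + -5 = -9, A[2][1] + B[1][0] = 3 + 5 = 8, A[2][2] + B[2][0] = -2 + -5 = -7) = -9 (attained at k = 0)
  C[2][1] = min over k of (A[2][0] + B[0][1] = -4 + 6 = 2, A[2][1] + B[1][1] = 3 + -3 = 0, A[2][2] + B[2][1] = -2 + 1 = -1) = -1 (attained at k = 2)
  C[2][2] = min over k of (A[2][0] + B[0][2] = -4 + 7 = 3, A[2][1] + B[1][2] = 3 + 7 = 10, A[2][2] + B[2][2] = -2 + -5 = -7) = -7 (attained at k = 2)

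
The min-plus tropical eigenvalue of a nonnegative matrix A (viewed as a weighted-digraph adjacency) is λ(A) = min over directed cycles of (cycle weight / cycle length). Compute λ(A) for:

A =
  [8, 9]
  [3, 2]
λ(A) = 2

Enumerate directed cycles and compute their means (weight / length). Sample:
  cycle 0 → 0: weight = 8, length = 1, mean = 8/1 ≈ 8.000
  cycle 1 → 1: weight = 2, length = 1, mean = 2/1 ≈ 2.000
  cycle 0 → 1 → 0: weight = 12, length = 2, mean = 12/2 ≈ 6.000
  cycle 1 → 0 → 1: weight = 12, length = 2, mean = 12/2 ≈ 6.000
Minimum mean = 2.000, attained e.g. along the cycle 1 → 1 with weight 2 and length 1. So λ(A) = 2/1 = 2.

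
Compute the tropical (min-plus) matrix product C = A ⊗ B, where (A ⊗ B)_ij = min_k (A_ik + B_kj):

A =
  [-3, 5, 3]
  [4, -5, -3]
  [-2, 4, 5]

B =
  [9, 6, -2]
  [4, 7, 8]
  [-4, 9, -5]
A ⊗ B =
  [-1, 3, -5]
  [-7, 2, -8]
  [1, 4, -4]

Apply the min-plus product entry-by-entry:
  C[0][0] = min over k of (A[0][0] + B[0][0] = -3 + 9 = 6, A[0][1] + B[1][0] = 5 + 4 = 9, A[0][2] + B[2][0] = 3 + -4 = -1) = -1 (attained at k = 2)
  C[0][1] = min over k of (A[0][0] + B[0][1] = -3 + 6 = 3, A[0][1] + B[1][1] = 5 + 7 = 12, A[0][2] + B[2][1] = 3 + 9 = 12) = 3 (attained at k = 0)
  C[0][2] = min over k of (A[0][0] + B[0][2] = -3 + -2 = -5, A[0][1] + B[1][2] = 5 + 8 = 13, A[0][2] + B[2][2] = 3 + -5 = -2) = -5 (attained at k = 0)
  C[1][0] = min over k of (A[1][0] + B[0][0] = 4 + 9 = 13, A[1][1] + B[1][0] = -5 + 4 = -1, A[1][2] + B[2][0] = -3 + -4 = -7) = -7 (attained at k = 2)
  C[1][1] = min over k of (A[1][0] + B[0][1] = 4 + 6 = 10, A[1][1] + B[1][1] = -5 + 7 = 2, A[1][2] + B[2][1] = -3 + 9 = 6) = 2 (attained at k = 1)
  C[1][2] = min over k of (A[1][0] + B[0][2] = 4 + -2 = 2, A[1][1] + B[1][2] = -5 + 8 = 3, A[1][2] + B[2][2] = -3 + -5 = -8) = -8 (attained at k = 2)
  C[2][0] = min over k of (A[2][0] + B[0][0] = -2 + 9 = 7, A[2][1] + B[1][0] = 4 + 4 = 8, A[2][2] + B[2][0] = 5 + -4 = 1) = 1 (attained at k = 2)
  C[2][1] = min over k of (A[2][0] + B[0][1] = -2 + 6 = 4, A[2][1] + B[1][1] = 4 + 7 = 11, A[2][2] + B[2][1] = 5 + 9 = 14) = 4 (attained at k = 0)
  C[2][2] = min over k of (A[2][0] + B[0][2] = -2 + -2 = -4, A[2][1] + B[1][2] = 4 + 8 = 12, A[2][2] + B[2][2] = 5 + -5 = 0) = -4 (attained at k = 0)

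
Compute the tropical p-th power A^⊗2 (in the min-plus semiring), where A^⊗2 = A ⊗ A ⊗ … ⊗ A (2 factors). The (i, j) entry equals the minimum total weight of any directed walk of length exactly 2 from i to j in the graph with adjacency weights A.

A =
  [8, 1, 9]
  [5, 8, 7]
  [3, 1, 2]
A^⊗2 =
  [6, 9, 8]
  [10, 6, 9]
  [5, 3, 4]

Each entry (A^⊗2)_ij equals the minimum over all length-2 walks i = v_0 → v_1 → … → v_2 = j of Σ_t A[v_t][v_{t+1}]. For example, for (i, j) = (0, 2) we minimise over 3 possible intermediate vertex sequences; the minimum is 8, attained along the walk 0 → 1 → 2.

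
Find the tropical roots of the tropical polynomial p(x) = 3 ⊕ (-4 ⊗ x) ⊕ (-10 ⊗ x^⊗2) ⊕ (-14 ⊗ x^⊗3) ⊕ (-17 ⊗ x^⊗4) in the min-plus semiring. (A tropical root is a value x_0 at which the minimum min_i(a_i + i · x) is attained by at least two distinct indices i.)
Roots: {3, 4, 6, 7}

Each tropical root is a break point of the lower envelope of the lines y = a_i + i · x (there are 5 lines, with slopes 0, 1, ..., 4). Only the lines that attain the minimum somewhere contribute to roots; other lines are dominated. Here the surviving (envelope) indices are i = 4, i = 3, i = 2, i = 1, i = 0.
Intersections between consecutive envelope lines give the roots: for adjacent envelope indices i < j the intersection is x = (a_i − a_j) / (j − i). Reading off the sorted break points: {3, 4, 6, 7}.
Verification: at each break x_0, at least two indices attain the minimum of min_i(a_i + i · x_0).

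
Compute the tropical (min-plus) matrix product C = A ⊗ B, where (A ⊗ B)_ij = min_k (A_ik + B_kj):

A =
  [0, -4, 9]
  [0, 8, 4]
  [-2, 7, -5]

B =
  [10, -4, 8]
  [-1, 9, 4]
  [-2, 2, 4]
A ⊗ B =
  [-5, -4, 0]
  [2, -4, 8]
  [-7, -6, -1]

Apply the min-plus product entry-by-entry:
  C[0][0] = min over k of (A[0][0] + B[0][0] = 0 + 10 = 10, A[0][1] + B[1][0] = -4 + -1 = -5, A[0][2] + B[2][0] = 9 + -2 = 7) = -5 (attained at k = 1)
  C[0][1] = min over k of (A[0][0] + B[0][1] = 0 + -4 = -4, A[0][1] + B[1][1] = -4 + 9 = 5, A[0][2] + B[2][1] = 9 + 2 = 11) = -4 (attained at k = 0)
  C[0][2] = min over k of (A[0][0] + B[0][2] = 0 + 8 = 8, A[0][1] + B[1][2] = -4 + 4 = 0, A[0][2] + B[2][2] = 9 + 4 = 13) = 0 (attained at k = 1)
  C[1][0] = min over k of (A[1][0] + B[0][0] = 0 + 10 = 10, A[1][1] + B[1][0] = 8 + -1 = 7, A[1][2] + B[2][0] = 4 + -2 = 2) = 2 (attained at k = 2)
  C[1][1] = min over k of (A[1][0] + B[0][1] = 0 + -4 = -4, A[1][1] + B[1][1] = 8 + 9 = 17, A[1][2] + B[2][1] = 4 + 2 = 6) = -4 (attained at k = 0)
  C[1][2] = min over k of (A[1][0] + B[0][2] = 0 + 8 = 8, A[1][1] + B[1][2] = 8 + 4 = 12, A[1][2] + B[2][2] = 4 + 4 = 8) = 8 (attained at k = 0)
  C[2][0] = min over k of (A[2][0] + B[0][0] = -2 + 10 = 8, A[2][1] + B[1][0] = 7 + -1 = 6, A[2][2] + B[2][0] = -5 + -2 = -7) = -7 (attained at k = 2)
  C[2][1] = min over k of (A[2][0] + B[0][1] = -2 + -4 = -6, A[2][1] + B[1][1] = 7 + 9 = 16, A[2][2] + B[2][1] = -5 + 2 = -3) = -6 (attained at k = 0)
  C[2][2] = min over k of (A[2][0] + B[0][2] = -2 + 8 = 6, A[2][1] + B[1][2] = 7 + 4 = 11, A[2][2] + B[2][2] = -5 + 4 = -1) = -1 (attained at k = 2)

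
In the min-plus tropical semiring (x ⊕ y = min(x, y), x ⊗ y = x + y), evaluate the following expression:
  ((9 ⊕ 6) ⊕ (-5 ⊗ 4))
((9 ⊕ 6) ⊕ (-5 ⊗ 4)) = -1

Expand innermost to outermost. Recall ⊕ takes the minimum of its arguments and ⊗ takes their sum. Working out the expression ((9 ⊕ 6) ⊕ (-5 ⊗ 4)) gives -1.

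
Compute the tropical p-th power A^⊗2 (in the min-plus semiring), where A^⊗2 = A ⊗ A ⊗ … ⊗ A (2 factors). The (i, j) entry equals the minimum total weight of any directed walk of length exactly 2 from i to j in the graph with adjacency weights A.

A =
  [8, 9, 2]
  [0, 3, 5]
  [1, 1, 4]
A^⊗2 =
  [3, 3, 6]
  [3, 6, 2]
  [1, 4, 3]

Each entry (A^⊗2)_ij equals the minimum over all length-2 walks i = v_0 → v_1 → … → v_2 = j of Σ_t A[v_t][v_{t+1}]. For example, for (i, j) = (0, 2) we minimise over 3 possible intermediate vertex sequences; the minimum is 6, attained along the walk 0 → 2 → 2.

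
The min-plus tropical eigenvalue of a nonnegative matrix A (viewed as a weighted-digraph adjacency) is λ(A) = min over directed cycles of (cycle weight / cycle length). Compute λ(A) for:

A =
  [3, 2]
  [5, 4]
λ(A) = 3

Enumerate directed cycles and compute their means (weight / length). Sample:
  cycle 0 → 0: weight = 3, length = 1, mean = 3/1 ≈ 3.000
  cycle 1 → 1: weight = 4, length = 1, mean = 4/1 ≈ 4.000
  cycle 0 → 1 → 0: weight = 7, length = 2, mean = 7/2 ≈ 3.500
  cycle 1 → 0 → 1: weight = 7, length = 2, mean = 7/2 ≈ 3.500
Minimum mean = 3.000, attained e.g. along the cycle 0 → 0 with weight 3 and length 1. So λ(A) = 3/1 = 3.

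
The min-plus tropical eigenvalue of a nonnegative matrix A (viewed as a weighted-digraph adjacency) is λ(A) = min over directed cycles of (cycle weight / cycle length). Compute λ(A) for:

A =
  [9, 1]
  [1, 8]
λ(A) = 1

Enumerate directed cycles and compute their means (weight / length). Sample:
  cycle 0 → 0: weight = 9, length = 1, mean = 9/1 ≈ 9.000
  cycle 1 → 1: weight = 8, length = 1, mean = 8/1 ≈ 8.000
  cycle 0 → 1 → 0: weight = 2, length = 2, mean = 2/2 ≈ 1.000
  cycle 1 → 0 → 1: weight = 2, length = 2, mean = 2/2 ≈ 1.000
Minimum mean = 1.000, attained e.g. along the cycle 0 → 1 → 0 with weight 2 and length 2. So λ(A) = 2/2 = 1.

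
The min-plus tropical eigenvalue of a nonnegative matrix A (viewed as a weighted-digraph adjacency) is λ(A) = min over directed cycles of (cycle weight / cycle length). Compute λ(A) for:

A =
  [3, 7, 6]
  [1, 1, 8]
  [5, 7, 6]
λ(A) = 1

Enumerate directed cycles and compute their means (weight / length). Sample:
  cycle 0 → 0: weight = 3, length = 1, mean = 3/1 ≈ 3.000
  cycle 1 → 1: weight = 1, length = 1, mean = 1/1 ≈ 1.000
  cycle 2 → 2: weight = 6, length = 1, mean = 6/1 ≈ 6.000
  cycle 0 → 1 → 0: weight = 8, length = 2, mean = 8/2 ≈ 4.000
  cycle 0 → 2 → 0: weight = 11, length = 2, mean = 11/2 ≈ 5.500
  cycle 1 → 0 → 1: weight = 8, length = 2, mean = 8/2 ≈ 4.000
Minimum mean = 1.000, attained e.g. along the cycle 1 → 1 with weight 1 and length 1. So λ(A) = 1/1 = 1.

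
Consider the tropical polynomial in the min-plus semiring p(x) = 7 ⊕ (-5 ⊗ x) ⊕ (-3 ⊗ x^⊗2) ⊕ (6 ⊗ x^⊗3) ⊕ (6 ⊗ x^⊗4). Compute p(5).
p(5) = 0

A tropical monomial a ⊗ x^⊗i evaluates to a + i · x. Evaluating each term at x = 5:
  Term 0 contributes 7 + 0 · 5 = 7
  Term 1 contributes -5 + 1 · 5 = 0
  Term 2 contributes -3 + 2 · 5 = 7
  Term 3 contributes 6 + 3 · 5 = 21
  Term 4 contributes 6 + 4 · 5 = 26
p(5) = ⊕ of these = min[7, 0, 7, 21, 26] = 0.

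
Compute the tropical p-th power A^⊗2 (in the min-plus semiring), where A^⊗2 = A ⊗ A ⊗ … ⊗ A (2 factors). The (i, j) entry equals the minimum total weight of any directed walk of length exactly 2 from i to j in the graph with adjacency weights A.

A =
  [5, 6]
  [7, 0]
A^⊗2 =
  [10, 6]
  [7, 0]

Each entry (A^⊗2)_ij equals the minimum over all length-2 walks i = v_0 → v_1 → … → v_2 = j of Σ_t A[v_t][v_{t+1}]. For example, for (i, j) = (0, 1) we minimise over 2 possible intermediate vertex sequences; the minimum is 6, attained along the walk 0 → 1 → 1.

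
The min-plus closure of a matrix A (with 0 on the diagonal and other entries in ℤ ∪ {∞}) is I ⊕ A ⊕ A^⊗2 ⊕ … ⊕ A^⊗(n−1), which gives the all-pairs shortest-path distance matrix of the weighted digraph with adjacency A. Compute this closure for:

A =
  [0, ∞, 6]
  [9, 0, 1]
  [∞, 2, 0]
Closure =
  [0, 8, 6]
  [9, 0, 1]
  [11, 2, 0]

This is the Floyd-Warshall all-pairs shortest-path computation. For each intermediate vertex k = 0, 1, …, 2, update dist[i][j] ← min(dist[i][j], dist[i][k] + dist[k][j]). The final matrix gives, for each (i, j), the minimum total weight of any directed path from i to j (possibly empty when i = j).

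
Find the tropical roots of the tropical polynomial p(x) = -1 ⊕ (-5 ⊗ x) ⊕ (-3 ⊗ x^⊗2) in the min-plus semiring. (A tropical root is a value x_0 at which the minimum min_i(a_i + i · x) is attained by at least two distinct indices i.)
Roots: {-2, 4}

Each tropical root is a break point of the lower envelope of the lines y = a_i + i · x (there are 3 lines, with slopes 0, 1, ..., 2). Only the lines that attain the minimum somewhere contribute to roots; other lines are dominated. Here the surviving (envelope) indices are i = 2, i = 1, i = 0.
Intersections between consecutive envelope lines give the roots: for adjacent envelope indices i < j the intersection is x = (a_i − a_j) / (j − i). Reading off the sorted break points: {-2, 4}.
Verification: at each break x_0, at least two indices attain the minimum of min_i(a_i + i · x_0).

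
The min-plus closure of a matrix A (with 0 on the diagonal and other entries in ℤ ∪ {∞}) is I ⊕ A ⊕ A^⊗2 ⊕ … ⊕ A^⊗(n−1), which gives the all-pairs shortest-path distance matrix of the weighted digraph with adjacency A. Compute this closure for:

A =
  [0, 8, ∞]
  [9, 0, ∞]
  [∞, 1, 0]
Closure =
  [0, 8, ∞]
  [9, 0, ∞]
  [10, 1, 0]

This is the Floyd-Warshall all-pairs shortest-path computation. For each intermediate vertex k = 0, 1, …, 2, update dist[i][j] ← min(dist[i][j], dist[i][k] + dist[k][j]). The final matrix gives, for each (i, j), the minimum total weight of any directed path from i to j (possibly empty when i = j).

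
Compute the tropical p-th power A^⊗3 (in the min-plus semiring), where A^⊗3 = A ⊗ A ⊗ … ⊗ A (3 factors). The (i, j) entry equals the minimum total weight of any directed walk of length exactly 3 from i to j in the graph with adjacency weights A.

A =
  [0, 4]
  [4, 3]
A^⊗3 =
  [0, 4]
  [4, 8]

Each entry (A^⊗3)_ij equals the minimum over all length-3 walks i = v_0 → v_1 → … → v_3 = j of Σ_t A[v_t][v_{t+1}]. For example, for (i, j) = (0, 1) we minimise over 4 possible intermediate vertex sequences; the minimum is 4, attained along the walk 0 → 0 → 0 → 1.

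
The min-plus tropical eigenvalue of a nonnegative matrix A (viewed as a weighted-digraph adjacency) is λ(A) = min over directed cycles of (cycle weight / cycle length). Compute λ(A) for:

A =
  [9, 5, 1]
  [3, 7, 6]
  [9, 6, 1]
λ(A) = 1

Enumerate directed cycles and compute their means (weight / length). Sample:
  cycle 0 → 0: weight = 9, length = 1, mean = 9/1 ≈ 9.000
  cycle 1 → 1: weight = 7, length = 1, mean = 7/1 ≈ 7.000
  cycle 2 → 2: weight = 1, length = 1, mean = 1/1 ≈ 1.000
  cycle 0 → 1 → 0: weight = 8, length = 2, mean = 8/2 ≈ 4.000
  cycle 0 → 2 → 0: weight = 10, length = 2, mean = 10/2 ≈ 5.000
  cycle 1 → 0 → 1: weight = 8, length = 2, mean = 8/2 ≈ 4.000
Minimum mean = 1.000, attained e.g. along the cycle 2 → 2 with weight 1 and length 1. So λ(A) = 1/1 = 1.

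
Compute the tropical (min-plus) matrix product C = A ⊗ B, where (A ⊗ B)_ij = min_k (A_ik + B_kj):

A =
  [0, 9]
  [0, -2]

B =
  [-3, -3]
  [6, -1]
A ⊗ B =
  [-3, -3]
  [-3, -3]

Apply the min-plus product entry-by-entry:
  C[0][0] = min over k of (A[0][0] + B[0][0] = 0 + -3 = -3, A[0][1] + B[1][0] = 9 + 6 = 15) = -3 (attained at k = 0)
  C[0][1] = min over k of (A[0][0] + B[0][1] = 0 + -3 = -3, A[0][1] + B[1][1] = 9 + -1 = 8) = -3 (attained at k = 0)
  C[1][0] = min over k of (A[1][0] + B[0][0] = 0 + -3 = -3, A[1][1] + B[1][0] = -2 + 6 = 4) = -3 (attained at k = 0)
  C[1][1] = min over k of (A[1][0] + B[0][1] = 0 + -3 = -3, A[1][1] + B[1][1] = -2 + -1 = -3) = -3 (attained at k = 0)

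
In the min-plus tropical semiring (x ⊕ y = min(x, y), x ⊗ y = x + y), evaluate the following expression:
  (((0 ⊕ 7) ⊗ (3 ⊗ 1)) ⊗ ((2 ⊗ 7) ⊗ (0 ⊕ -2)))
(((0 ⊕ 7) ⊗ (3 ⊗ 1)) ⊗ ((2 ⊗ 7) ⊗ (0 ⊕ -2))) = 11

Expand innermost to outermost. Recall ⊕ takes the minimum of its arguments and ⊗ takes their sum. Working out the expression (((0 ⊕ 7) ⊗ (3 ⊗ 1)) ⊗ ((2 ⊗ 7) ⊗ (0 ⊕ -2))) gives 11.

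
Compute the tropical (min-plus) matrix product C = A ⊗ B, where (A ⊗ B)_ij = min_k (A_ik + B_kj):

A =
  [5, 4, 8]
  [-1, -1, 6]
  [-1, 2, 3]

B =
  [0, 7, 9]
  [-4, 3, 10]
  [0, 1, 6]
A ⊗ B =
  [0, 7, 14]
  [-5, 2, 8]
  [-2, 4, 8]

Apply the min-plus product entry-by-entry:
  C[0][0] = min over k of (A[0][0] + B[0][0] = 5 + 0 = 5, A[0][1] + B[1][0] = 4 + -4 = 0, A[0][2] + B[2][0] = 8 + 0 = 8) = 0 (attained at k = 1)
  C[0][1] = min over k of (A[0][0] + B[0][1] = 5 + 7 = 12, A[0][1] + B[1][1] = 4 + 3 = 7, A[0][2] + B[2][1] = 8 + 1 = 9) = 7 (attained at k = 1)
  C[0][2] = min over k of (A[0][0] + B[0][2] = 5 + 9 = 14, A[0][1] + B[1][2] = 4 + 10 = 14, A[0][2] + B[2][2] = 8 + 6 = 14) = 14 (attained at k = 0)
  C[1][0] = min over k of (A[1][0] + B[0][0] = -1 + 0 = -1, A[1][1] + B[1][0] = -1 + -4 = -5, A[1][2] + B[2][0] = 6 + 0 = 6) = -5 (attained at k = 1)
  C[1][1] = min over k of (A[1][0] + B[0][1] = -1 + 7 = 6, A[1][1] + B[1][1] = -1 + 3 = 2, A[1][2] + B[2][1] = 6 + 1 = 7) = 2 (attained at k = 1)
  C[1][2] = min over k of (A[1][0] + B[0][2] = -1 + 9 = 8, A[1][1] + B[1][2] = -1 + 10 = 9, A[1][2] + B[2][2] = 6 + 6 = 12) = 8 (attained at k = 0)
  C[2][0] = min over k of (A[2][0] + B[0][0] = -1 + 0 = -1, A[2][1] + B[1][0] = 2 + -4 = -2, A[2][2] + B[2][0] = 3 + 0 = 3) = -2 (attained at k = 1)
  C[2][1] = min over k of (A[2][0] + B[0][1] = -1 + 7 = 6, A[2][1] + B[1][1] = 2 + 3 = 5, A[2][2] + B[2][1] = 3 + 1 = 4) = 4 (attained at k = 2)
  C[2][2] = min over k of (A[2][0] + B[0][2] = -1 + 9 = 8, A[2][1] + B[1][2] = 2 + 10 = 12, A[2][2] + B[2][2] = 3 + 6 = 9) = 8 (attained at k = 0)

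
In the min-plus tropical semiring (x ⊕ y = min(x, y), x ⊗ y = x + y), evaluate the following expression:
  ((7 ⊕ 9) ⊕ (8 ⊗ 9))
((7 ⊕ 9) ⊕ (8 ⊗ 9)) = 7

Expand innermost to outermost. Recall ⊕ takes the minimum of its arguments and ⊗ takes their sum. Working out the expression ((7 ⊕ 9) ⊕ (8 ⊗ 9)) gives 7.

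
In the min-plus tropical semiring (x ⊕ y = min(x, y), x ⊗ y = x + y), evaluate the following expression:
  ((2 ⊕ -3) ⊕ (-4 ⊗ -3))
((2 ⊕ -3) ⊕ (-4 ⊗ -3)) = -7

Expand innermost to outermost. Recall ⊕ takes the minimum of its arguments and ⊗ takes their sum. Working out the expression ((2 ⊕ -3) ⊕ (-4 ⊗ -3)) gives -7.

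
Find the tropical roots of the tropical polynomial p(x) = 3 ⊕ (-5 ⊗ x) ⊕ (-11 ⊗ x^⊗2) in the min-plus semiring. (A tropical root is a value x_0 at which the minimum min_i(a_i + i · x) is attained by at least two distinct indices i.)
Roots: {6, 8}

Each tropical root is a break point of the lower envelope of the lines y = a_i + i · x (there are 3 lines, with slopes 0, 1, ..., 2). Only the lines that attain the minimum somewhere contribute to roots; other lines are dominated. Here the surviving (envelope) indices are i = 2, i = 1, i = 0.
Intersections between consecutive envelope lines give the roots: for adjacent envelope indices i < j the intersection is x = (a_i − a_j) / (j − i). Reading off the sorted break points: {6, 8}.
Verification: at each break x_0, at least two indices attain the minimum of min_i(a_i + i · x_0).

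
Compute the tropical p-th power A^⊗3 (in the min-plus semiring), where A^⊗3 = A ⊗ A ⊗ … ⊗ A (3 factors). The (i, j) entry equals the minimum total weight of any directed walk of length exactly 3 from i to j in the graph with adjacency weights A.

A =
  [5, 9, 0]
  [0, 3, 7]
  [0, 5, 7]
A^⊗3 =
  [5, 8, 0]
  [0, 5, 3]
  [0, 5, 5]

Each entry (A^⊗3)_ij equals the minimum over all length-3 walks i = v_0 → v_1 → … → v_3 = j of Σ_t A[v_t][v_{t+1}]. For example, for (i, j) = (0, 2) we minimise over 9 possible intermediate vertex sequences; the minimum is 0, attained along the walk 0 → 2 → 0 → 2.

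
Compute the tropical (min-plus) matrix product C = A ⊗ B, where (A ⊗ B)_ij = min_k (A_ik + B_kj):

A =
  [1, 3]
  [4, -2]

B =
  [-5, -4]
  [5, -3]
A ⊗ B =
  [-4, -3]
  [-1, -5]

Apply the min-plus product entry-by-entry:
  C[0][0] = min over k of (A[0][0] + B[0][0] = 1 + -5 = -4, A[0][1] + B[1][0] = 3 + 5 = 8) = -4 (attained at k = 0)
  C[0][1] = min over k of (A[0][0] + B[0][1] = 1 + -4 = -3, A[0][1] + B[1][1] = 3 + -3 = 0) = -3 (attained at k = 0)
  C[1][0] = min over k of (A[1][0] + B[0][0] = 4 + -5 = -1, A[1][1] + B[1][0] = -2 + 5 = 3) = -1 (attained at k = 0)
  C[1][1] = min over k of (A[1][0] + B[0][1] = 4 + -4 = 0, A[1][1] + B[1][1] = -2 + -3 = -5) = -5 (attained at k = 1)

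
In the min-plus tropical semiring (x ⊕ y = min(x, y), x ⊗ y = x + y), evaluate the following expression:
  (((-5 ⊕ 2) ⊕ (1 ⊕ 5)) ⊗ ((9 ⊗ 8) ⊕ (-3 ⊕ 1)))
(((-5 ⊕ 2) ⊕ (1 ⊕ 5)) ⊗ ((9 ⊗ 8) ⊕ (-3 ⊕ 1))) = -8

Expand innermost to outermost. Recall ⊕ takes the minimum of its arguments and ⊗ takes their sum. Working out the expression (((-5 ⊕ 2) ⊕ (1 ⊕ 5)) ⊗ ((9 ⊗ 8) ⊕ (-3 ⊕ 1))) gives -8.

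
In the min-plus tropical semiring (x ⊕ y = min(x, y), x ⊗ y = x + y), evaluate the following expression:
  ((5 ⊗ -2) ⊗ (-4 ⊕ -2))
((5 ⊗ -2) ⊗ (-4 ⊕ -2)) = -1

Expand innermost to outermost. Recall ⊕ takes the minimum of its arguments and ⊗ takes their sum. Working out the expression ((5 ⊗ -2) ⊗ (-4 ⊕ -2)) gives -1.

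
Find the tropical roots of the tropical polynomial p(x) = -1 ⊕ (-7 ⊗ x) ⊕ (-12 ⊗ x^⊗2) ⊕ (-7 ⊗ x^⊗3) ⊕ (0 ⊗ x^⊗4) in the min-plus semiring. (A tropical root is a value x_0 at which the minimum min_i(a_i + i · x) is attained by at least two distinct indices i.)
Roots: {-7, -5, 5, 6}

Each tropical root is a break point of the lower envelope of the lines y = a_i + i · x (there are 5 lines, with slopes 0, 1, ..., 4). Only the lines that attain the minimum somewhere contribute to roots; other lines are dominated. Here the surviving (envelope) indices are i = 4, i = 3, i = 2, i = 1, i = 0.
Intersections between consecutive envelope lines give the roots: for adjacent envelope indices i < j the intersection is x = (a_i − a_j) / (j − i). Reading off the sorted break points: {-7, -5, 5, 6}.
Verification: at each break x_0, at least two indices attain the minimum of min_i(a_i + i · x_0).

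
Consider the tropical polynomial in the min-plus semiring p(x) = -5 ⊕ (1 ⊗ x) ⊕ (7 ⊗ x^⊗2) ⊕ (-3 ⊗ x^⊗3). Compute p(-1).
p(-1) = -6

A tropical monomial a ⊗ x^⊗i evaluates to a + i · x. Evaluating each term at x = -1:
  Term 0 contributes -5 + 0 · -1 = -5
  Term 1 contributes 1 + 1 · -1 = 0
  Term 2 contributes 7 + 2 · -1 = 5
  Term 3 contributes -3 + 3 · -1 = -6
p(-1) = ⊕ of these = min[-5, 0, 5, -6] = -6.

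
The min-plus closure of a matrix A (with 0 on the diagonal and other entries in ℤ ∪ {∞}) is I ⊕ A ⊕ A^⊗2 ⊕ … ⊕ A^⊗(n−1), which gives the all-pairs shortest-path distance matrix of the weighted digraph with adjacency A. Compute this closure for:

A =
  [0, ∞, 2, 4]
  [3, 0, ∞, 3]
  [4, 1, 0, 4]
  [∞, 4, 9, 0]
Closure =
  [0, 3, 2, 4]
  [3, 0, 5, 3]
  [4, 1, 0, 4]
  [7, 4, 9, 0]

This is the Floyd-Warshall all-pairs shortest-path computation. For each intermediate vertex k = 0, 1, …, 3, update dist[i][j] ← min(dist[i][j], dist[i][k] + dist[k][j]). The final matrix gives, for each (i, j), the minimum total weight of any directed path from i to j (possibly empty when i = j).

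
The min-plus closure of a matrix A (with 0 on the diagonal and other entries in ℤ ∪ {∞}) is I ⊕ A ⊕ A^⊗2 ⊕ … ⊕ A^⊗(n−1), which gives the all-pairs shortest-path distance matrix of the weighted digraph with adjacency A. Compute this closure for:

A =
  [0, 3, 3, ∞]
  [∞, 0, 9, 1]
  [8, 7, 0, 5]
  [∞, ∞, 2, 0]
Closure =
  [0, 3, 3, 4]
  [11, 0, 3, 1]
  [8, 7, 0, 5]
  [10, 9, 2, 0]

This is the Floyd-Warshall all-pairs shortest-path computation. For each intermediate vertex k = 0, 1, …, 3, update dist[i][j] ← min(dist[i][j], dist[i][k] + dist[k][j]). The final matrix gives, for each (i, j), the minimum total weight of any directed path from i to j (possibly empty when i = j).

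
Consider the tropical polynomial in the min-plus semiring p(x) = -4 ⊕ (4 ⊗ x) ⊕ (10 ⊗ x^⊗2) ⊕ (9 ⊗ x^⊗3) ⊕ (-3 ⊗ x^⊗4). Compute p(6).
p(6) = -4

A tropical monomial a ⊗ x^⊗i evaluates to a + i · x. Evaluating each term at x = 6:
  Term 0 contributes -4 + 0 · 6 = -4
  Term 1 contributes 4 + 1 · 6 = 10
  Term 2 contributes 10 + 2 · 6 = 22
  Term 3 contributes 9 + 3 · 6 = 27
  Term 4 contributes -3 + 4 · 6 = 21
p(6) = ⊕ of these = min[-4, 10, 22, 27, 21] = -4.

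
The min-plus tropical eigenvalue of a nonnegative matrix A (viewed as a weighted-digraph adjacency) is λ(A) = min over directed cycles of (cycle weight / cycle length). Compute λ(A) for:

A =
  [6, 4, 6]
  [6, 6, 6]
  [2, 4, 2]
λ(A) = 2

Enumerate directed cycles and compute their means (weight / length). Sample:
  cycle 0 → 0: weight = 6, length = 1, mean = 6/1 ≈ 6.000
  cycle 1 → 1: weight = 6, length = 1, mean = 6/1 ≈ 6.000
  cycle 2 → 2: weight = 2, length = 1, mean = 2/1 ≈ 2.000
  cycle 0 → 1 → 0: weight = 10, length = 2, mean = 10/2 ≈ 5.000
  cycle 0 → 2 → 0: weight = 8, length = 2, mean = 8/2 ≈ 4.000
  cycle 1 → 0 → 1: weight = 10, length = 2, mean = 10/2 ≈ 5.000
Minimum mean = 2.000, attained e.g. along the cycle 2 → 2 with weight 2 and length 1. So λ(A) = 2/1 = 2.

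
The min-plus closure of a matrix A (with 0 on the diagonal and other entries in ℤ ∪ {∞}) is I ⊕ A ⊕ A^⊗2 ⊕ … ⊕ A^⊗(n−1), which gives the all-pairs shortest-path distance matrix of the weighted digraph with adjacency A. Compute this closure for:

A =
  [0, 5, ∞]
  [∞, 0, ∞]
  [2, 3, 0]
Closure =
  [0, 5, ∞]
  [∞, 0, ∞]
  [2, 3, 0]

This is the Floyd-Warshall all-pairs shortest-path computation. For each intermediate vertex k = 0, 1, …, 2, update dist[i][j] ← min(dist[i][j], dist[i][k] + dist[k][j]). The final matrix gives, for each (i, j), the minimum total weight of any directed path from i to j (possibly empty when i = j).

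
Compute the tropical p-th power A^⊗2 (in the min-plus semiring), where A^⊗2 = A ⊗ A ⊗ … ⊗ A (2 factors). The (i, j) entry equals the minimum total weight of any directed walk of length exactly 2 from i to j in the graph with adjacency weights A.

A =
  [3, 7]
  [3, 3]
A^⊗2 =
  [6, 10]
  [6, 6]

Each entry (A^⊗2)_ij equals the minimum over all length-2 walks i = v_0 → v_1 → … → v_2 = j of Σ_t A[v_t][v_{t+1}]. For example, for (i, j) = (0, 1) we minimise over 2 possible intermediate vertex sequences; the minimum is 10, attained along the walk 0 → 0 → 1.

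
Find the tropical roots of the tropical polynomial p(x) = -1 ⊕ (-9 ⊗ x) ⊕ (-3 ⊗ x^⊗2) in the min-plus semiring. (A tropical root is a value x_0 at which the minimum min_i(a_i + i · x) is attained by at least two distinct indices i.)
Roots: {-6, 8}

Each tropical root is a break point of the lower envelope of the lines y = a_i + i · x (there are 3 lines, with slopes 0, 1, ..., 2). Only the lines that attain the minimum somewhere contribute to roots; other lines are dominated. Here the surviving (envelope) indices are i = 2, i = 1, i = 0.
Intersections between consecutive envelope lines give the roots: for adjacent envelope indices i < j the intersection is x = (a_i − a_j) / (j − i). Reading off the sorted break points: {-6, 8}.
Verification: at each break x_0, at least two indices attain the minimum of min_i(a_i + i · x_0).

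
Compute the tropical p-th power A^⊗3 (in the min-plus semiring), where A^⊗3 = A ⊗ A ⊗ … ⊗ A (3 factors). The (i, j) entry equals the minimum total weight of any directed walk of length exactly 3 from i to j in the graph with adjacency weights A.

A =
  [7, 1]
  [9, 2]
A^⊗3 =
  [12, 5]
  [13, 6]

Each entry (A^⊗3)_ij equals the minimum over all length-3 walks i = v_0 → v_1 → … → v_3 = j of Σ_t A[v_t][v_{t+1}]. For example, for (i, j) = (0, 1) we minimise over 4 possible intermediate vertex sequences; the minimum is 5, attained along the walk 0 → 1 → 1 → 1.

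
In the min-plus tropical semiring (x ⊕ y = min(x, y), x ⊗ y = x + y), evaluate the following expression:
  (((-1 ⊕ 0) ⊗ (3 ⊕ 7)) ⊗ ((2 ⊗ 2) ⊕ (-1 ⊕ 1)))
(((-1 ⊕ 0) ⊗ (3 ⊕ 7)) ⊗ ((2 ⊗ 2) ⊕ (-1 ⊕ 1))) = 1

Expand innermost to outermost. Recall ⊕ takes the minimum of its arguments and ⊗ takes their sum. Working out the expression (((-1 ⊕ 0) ⊗ (3 ⊕ 7)) ⊗ ((2 ⊗ 2) ⊕ (-1 ⊕ 1))) gives 1.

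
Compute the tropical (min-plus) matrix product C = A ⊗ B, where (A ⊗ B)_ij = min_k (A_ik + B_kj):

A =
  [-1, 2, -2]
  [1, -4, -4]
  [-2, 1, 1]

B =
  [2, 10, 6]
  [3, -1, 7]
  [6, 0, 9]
A ⊗ B =
  [1, -2, 5]
  [-1, -5, 3]
  [0, 0, 4]

Apply the min-plus product entry-by-entry:
  C[0][0] = min over k of (A[0][0] + B[0][0] = -1 + 2 = 1, A[0][1] + B[1][0] = 2 + 3 = 5, A[0][2] + B[2][0] = -2 + 6 = 4) = 1 (attained at k = 0)
  C[0][1] = min over k of (A[0][0] + B[0][1] = -1 + 10 = 9, A[0][1] + B[1][1] = 2 + -1 = 1, A[0][2] + B[2][1] = -2 + 0 = -2) = -2 (attained at k = 2)
  C[0][2] = min over k of (A[0][0] + B[0][2] = -1 + 6 = 5, A[0][1] + B[1][2] = 2 + 7 = 9, A[0][2] + B[2][2] = -2 + 9 = 7) = 5 (attained at k = 0)
  C[1][0] = min over k of (A[1][0] + B[0][0] = 1 + 2 = 3, A[1][1] + B[1][0] = -4 + 3 = -1, A[1][2] + B[2][0] = -4 + 6 = 2) = -1 (attained at k = 1)
  C[1][1] = min over k of (A[1][0] + B[0][1] = 1 + 10 = 11, A[1][1] + B[1][1] = -4 + -1 = -5, A[1][2] + B[2][1] = -4 + 0 = -4) = -5 (attained at k = 1)
  C[1][2] = min over k of (A[1][0] + B[0][2] = 1 + 6 = 7, A[1][1] + B[1][2] = -4 + 7 = 3, A[1][2] + B[2][2] = -4 + 9 = 5) = 3 (attained at k = 1)
  C[2][0] = min over k of (A[2][0] + B[0][0] = -2 + 2 = 0, A[2][1] + B[1][0] = 1 + 3 = 4, A[2][2] + B[2][0] = 1 + 6 = 7) = 0 (attained at k = 0)
  C[2][1] = min over k of (A[2][0] + B[0][1] = -2 + 10 = 8, A[2][1] + B[1][1] = 1 + -1 = 0, A[2][2] + B[2][1] = 1 + 0 = 1) = 0 (attained at k = 1)
  C[2][2] = min over k of (A[2][0] + B[0][2] = -2 + 6 = 4, A[2][1] + B[1][2] = 1 + 7 = 8, A[2][2] + B[2][2] = 1 + 9 = 10) = 4 (attained at k = 0)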